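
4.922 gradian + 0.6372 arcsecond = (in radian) 0.07732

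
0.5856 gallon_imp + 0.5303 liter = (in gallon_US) 0.8434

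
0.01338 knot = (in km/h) 0.02478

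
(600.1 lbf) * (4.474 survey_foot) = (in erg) 3.64e+10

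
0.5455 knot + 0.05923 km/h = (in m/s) 0.2971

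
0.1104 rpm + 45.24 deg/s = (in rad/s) 0.8011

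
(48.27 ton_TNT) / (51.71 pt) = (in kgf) 1.129e+12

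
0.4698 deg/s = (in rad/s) 0.0082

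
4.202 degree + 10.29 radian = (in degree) 593.8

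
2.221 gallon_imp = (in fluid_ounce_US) 341.4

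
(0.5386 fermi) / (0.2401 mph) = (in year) 1.591e-22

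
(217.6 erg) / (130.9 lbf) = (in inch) 1.471e-06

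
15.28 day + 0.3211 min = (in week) 2.183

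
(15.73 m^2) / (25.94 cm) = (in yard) 66.32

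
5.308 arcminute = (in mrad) 1.544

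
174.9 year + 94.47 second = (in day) 6.384e+04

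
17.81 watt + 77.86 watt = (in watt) 95.67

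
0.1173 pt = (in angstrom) 4.138e+05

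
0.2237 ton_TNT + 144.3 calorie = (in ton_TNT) 0.2237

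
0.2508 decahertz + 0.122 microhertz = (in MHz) 2.508e-06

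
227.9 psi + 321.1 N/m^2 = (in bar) 15.72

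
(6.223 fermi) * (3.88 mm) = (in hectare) 2.415e-21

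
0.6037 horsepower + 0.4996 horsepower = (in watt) 822.7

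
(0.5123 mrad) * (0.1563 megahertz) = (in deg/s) 4588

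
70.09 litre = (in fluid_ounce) 2370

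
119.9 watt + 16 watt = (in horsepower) 0.1822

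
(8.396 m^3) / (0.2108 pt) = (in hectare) 11.29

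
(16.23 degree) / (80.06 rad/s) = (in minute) 5.897e-05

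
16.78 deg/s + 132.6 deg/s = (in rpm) 24.9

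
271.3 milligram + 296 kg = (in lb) 652.6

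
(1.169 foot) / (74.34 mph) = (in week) 1.773e-08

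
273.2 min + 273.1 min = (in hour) 9.105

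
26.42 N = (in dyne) 2.642e+06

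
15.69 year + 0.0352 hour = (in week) 818.1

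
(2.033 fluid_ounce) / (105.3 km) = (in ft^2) 6.146e-09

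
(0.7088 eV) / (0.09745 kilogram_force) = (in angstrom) 1.188e-09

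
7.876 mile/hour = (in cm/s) 352.1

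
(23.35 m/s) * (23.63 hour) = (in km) 1986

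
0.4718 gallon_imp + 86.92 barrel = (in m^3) 13.82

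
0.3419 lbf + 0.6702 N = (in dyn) 2.191e+05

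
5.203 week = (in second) 3.147e+06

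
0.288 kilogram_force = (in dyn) 2.824e+05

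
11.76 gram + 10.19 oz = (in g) 300.6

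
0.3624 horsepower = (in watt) 270.2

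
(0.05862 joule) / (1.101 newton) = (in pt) 150.9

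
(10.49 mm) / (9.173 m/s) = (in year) 3.626e-11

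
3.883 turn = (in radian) 24.4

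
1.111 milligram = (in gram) 0.001111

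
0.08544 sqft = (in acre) 1.961e-06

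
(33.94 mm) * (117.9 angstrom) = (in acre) 9.888e-14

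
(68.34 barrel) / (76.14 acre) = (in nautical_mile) 1.904e-08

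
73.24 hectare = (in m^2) 7.324e+05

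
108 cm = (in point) 3061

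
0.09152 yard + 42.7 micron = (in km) 8.373e-05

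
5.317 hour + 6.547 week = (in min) 6.631e+04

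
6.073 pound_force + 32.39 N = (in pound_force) 13.35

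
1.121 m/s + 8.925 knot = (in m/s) 5.712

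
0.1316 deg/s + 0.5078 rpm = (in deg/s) 3.178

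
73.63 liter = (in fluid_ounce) 2490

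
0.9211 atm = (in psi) 13.54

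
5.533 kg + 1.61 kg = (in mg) 7.143e+06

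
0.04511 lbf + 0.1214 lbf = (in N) 0.7407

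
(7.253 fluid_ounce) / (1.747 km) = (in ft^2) 1.322e-06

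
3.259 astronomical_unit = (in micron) 4.875e+17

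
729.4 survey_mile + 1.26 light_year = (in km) 1.192e+13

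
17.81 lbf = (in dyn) 7.922e+06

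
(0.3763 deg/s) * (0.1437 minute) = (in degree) 3.244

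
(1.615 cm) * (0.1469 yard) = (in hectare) 2.169e-07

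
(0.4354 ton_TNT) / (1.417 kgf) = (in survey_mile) 8.146e+04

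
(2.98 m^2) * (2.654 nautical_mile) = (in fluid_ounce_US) 4.953e+08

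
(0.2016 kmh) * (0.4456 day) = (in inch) 8.488e+04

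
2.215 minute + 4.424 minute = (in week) 0.0006586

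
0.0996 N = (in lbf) 0.02239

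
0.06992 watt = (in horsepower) 9.376e-05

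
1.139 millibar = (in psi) 0.01652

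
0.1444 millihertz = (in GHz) 1.444e-13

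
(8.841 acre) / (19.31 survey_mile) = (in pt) 3264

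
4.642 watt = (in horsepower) 0.006225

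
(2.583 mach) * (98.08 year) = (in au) 18.18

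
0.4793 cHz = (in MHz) 4.793e-09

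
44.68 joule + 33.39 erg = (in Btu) 0.04235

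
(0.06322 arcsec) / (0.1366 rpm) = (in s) 2.143e-05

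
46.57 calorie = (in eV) 1.216e+21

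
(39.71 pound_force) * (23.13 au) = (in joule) 6.112e+14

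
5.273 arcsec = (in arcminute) 0.08788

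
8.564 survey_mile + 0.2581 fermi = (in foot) 4.522e+04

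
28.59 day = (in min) 4.117e+04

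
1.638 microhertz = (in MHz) 1.638e-12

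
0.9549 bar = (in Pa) 9.549e+04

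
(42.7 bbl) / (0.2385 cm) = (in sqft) 3.064e+04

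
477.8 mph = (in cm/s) 2.136e+04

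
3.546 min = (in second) 212.8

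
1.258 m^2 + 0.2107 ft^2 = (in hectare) 0.0001278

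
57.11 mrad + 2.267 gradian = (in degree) 5.312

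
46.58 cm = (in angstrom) 4.658e+09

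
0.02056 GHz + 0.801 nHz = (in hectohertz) 2.056e+05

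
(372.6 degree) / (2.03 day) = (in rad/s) 3.708e-05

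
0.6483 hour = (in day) 0.02701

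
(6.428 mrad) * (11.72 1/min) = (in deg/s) 0.07194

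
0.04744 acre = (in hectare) 0.0192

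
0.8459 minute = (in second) 50.75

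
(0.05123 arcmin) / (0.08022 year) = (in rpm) 5.625e-11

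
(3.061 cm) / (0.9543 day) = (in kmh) 1.336e-06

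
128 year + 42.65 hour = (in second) 4.037e+09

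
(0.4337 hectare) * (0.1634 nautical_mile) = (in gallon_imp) 2.887e+08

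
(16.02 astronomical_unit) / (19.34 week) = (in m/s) 2.049e+05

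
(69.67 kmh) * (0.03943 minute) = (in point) 1.298e+05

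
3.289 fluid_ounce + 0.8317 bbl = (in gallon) 34.96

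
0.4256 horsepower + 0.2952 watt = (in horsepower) 0.426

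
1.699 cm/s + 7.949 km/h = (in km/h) 8.01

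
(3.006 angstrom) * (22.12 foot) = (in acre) 5.008e-13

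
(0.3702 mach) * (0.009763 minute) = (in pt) 2.093e+05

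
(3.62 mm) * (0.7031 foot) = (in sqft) 0.00835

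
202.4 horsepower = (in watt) 1.509e+05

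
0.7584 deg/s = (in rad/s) 0.01324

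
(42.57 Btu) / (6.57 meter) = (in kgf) 697.1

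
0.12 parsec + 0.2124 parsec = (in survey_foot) 3.365e+16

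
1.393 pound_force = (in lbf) 1.393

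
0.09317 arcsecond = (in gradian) 2.876e-05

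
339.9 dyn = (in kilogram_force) 0.0003466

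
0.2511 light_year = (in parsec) 0.07699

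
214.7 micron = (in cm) 0.02147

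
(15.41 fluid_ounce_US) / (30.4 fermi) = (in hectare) 1.499e+06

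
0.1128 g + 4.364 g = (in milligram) 4477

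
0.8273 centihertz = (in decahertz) 0.0008273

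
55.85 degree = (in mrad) 974.8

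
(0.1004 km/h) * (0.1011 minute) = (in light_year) 1.788e-17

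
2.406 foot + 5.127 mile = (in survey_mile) 5.127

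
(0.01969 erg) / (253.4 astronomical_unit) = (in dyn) 5.194e-18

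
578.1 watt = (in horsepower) 0.7752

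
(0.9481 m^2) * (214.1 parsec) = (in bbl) 3.94e+19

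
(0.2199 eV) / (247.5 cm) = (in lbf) 3.2e-21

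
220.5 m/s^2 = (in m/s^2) 220.5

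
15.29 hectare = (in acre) 37.78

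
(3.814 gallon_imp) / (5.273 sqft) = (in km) 3.539e-05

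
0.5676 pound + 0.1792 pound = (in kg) 0.3387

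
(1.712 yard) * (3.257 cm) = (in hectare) 5.099e-06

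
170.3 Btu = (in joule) 1.797e+05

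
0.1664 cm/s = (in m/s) 0.001664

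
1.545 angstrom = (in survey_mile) 9.6e-14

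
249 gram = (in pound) 0.549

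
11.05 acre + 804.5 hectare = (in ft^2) 8.708e+07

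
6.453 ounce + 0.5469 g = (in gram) 183.5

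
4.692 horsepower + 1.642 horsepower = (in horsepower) 6.334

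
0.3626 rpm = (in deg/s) 2.176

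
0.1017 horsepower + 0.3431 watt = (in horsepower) 0.1022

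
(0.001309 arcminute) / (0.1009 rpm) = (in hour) 1.001e-08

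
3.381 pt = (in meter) 0.001193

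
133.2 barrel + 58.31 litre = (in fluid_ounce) 7.181e+05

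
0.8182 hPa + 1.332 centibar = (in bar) 0.01414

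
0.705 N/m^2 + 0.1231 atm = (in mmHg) 93.56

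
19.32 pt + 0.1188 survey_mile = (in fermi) 1.912e+17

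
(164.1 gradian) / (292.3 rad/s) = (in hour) 2.45e-06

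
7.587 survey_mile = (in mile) 7.587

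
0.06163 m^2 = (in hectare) 6.163e-06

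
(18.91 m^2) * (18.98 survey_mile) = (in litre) 5.776e+08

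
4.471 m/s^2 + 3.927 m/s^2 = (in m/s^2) 8.398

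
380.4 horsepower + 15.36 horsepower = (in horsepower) 395.8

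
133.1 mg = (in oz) 0.004695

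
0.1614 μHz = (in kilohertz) 1.614e-10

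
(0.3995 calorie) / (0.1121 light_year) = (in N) 1.576e-15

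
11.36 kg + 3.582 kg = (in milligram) 1.494e+07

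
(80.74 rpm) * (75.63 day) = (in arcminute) 1.899e+11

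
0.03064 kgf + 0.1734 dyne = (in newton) 0.3005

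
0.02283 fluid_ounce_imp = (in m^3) 6.487e-07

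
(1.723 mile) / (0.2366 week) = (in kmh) 0.06976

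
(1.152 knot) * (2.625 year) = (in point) 1.391e+11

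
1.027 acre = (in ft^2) 4.474e+04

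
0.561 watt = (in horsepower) 0.0007523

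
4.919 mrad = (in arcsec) 1015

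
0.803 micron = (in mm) 0.000803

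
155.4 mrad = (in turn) 0.02473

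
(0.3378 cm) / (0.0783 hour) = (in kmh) 4.314e-05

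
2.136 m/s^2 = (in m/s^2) 2.136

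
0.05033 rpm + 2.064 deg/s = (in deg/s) 2.366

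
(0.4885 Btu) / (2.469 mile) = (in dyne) 1.297e+04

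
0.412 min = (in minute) 0.412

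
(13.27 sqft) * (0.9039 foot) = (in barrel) 2.136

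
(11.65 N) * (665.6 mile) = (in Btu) 1.183e+04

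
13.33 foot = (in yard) 4.443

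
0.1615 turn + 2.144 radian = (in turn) 0.5027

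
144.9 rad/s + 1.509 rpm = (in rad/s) 145.1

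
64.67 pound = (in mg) 2.933e+07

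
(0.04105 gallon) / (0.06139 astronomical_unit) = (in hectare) 1.692e-18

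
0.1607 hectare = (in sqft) 1.73e+04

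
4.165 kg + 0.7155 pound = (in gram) 4490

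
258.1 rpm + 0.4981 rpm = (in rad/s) 27.08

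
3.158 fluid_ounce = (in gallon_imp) 0.02054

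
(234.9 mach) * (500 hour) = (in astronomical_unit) 0.9624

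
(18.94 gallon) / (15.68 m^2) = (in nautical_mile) 2.469e-06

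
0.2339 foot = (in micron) 7.129e+04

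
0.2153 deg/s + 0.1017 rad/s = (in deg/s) 6.042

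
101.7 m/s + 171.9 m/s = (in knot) 531.8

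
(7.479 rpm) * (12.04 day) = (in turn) 1.297e+05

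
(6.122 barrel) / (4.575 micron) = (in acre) 52.57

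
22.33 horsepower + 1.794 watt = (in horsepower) 22.33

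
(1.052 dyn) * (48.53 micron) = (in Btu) 4.839e-13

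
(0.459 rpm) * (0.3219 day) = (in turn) 212.8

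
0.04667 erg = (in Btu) 4.423e-12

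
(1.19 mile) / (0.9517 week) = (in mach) 9.772e-06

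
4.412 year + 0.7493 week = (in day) 1616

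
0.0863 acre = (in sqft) 3759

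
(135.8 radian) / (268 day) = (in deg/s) 0.000336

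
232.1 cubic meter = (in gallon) 6.131e+04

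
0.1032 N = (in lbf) 0.0232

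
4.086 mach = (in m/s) 1391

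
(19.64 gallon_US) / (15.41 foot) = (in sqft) 0.1704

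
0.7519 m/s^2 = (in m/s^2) 0.7519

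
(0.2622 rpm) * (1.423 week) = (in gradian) 1.504e+06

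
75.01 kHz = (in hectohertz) 750.1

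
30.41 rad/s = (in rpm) 290.4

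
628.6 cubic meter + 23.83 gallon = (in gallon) 1.661e+05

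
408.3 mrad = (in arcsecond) 8.422e+04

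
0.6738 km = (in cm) 6.738e+04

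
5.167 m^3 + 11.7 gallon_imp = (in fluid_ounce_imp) 1.837e+05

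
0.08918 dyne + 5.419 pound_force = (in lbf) 5.419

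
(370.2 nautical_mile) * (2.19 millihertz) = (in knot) 2919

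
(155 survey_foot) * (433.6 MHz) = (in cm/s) 2.049e+12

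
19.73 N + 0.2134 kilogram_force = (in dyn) 2.182e+06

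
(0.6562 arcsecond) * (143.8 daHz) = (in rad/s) 0.004575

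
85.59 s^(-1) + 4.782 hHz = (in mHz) 5.638e+05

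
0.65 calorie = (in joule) 2.72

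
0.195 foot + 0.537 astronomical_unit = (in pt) 2.277e+14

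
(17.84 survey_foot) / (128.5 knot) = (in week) 1.36e-07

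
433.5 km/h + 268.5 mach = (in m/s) 9.154e+04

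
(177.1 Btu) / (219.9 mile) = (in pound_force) 0.1187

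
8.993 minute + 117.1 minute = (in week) 0.01251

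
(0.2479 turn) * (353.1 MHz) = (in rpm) 5.252e+09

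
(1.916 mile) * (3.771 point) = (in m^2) 4.102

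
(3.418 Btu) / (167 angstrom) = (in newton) 2.159e+11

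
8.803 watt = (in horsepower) 0.01181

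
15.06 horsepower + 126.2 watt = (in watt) 1.136e+04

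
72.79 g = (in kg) 0.07279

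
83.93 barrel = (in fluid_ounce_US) 4.512e+05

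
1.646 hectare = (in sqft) 1.772e+05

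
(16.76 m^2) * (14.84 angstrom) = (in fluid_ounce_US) 0.000841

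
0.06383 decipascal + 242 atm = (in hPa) 2.452e+05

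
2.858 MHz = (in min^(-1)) 1.715e+08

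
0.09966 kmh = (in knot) 0.05381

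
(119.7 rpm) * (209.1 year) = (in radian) 8.266e+10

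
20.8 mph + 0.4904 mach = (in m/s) 176.3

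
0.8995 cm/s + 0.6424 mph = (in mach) 0.0008698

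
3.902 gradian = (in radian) 0.06129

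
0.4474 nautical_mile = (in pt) 2.349e+06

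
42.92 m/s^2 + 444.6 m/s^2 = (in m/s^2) 487.5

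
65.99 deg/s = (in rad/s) 1.152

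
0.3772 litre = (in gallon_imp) 0.08297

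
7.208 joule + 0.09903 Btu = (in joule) 111.7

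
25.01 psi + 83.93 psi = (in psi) 108.9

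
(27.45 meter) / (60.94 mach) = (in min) 2.205e-05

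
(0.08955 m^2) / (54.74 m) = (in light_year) 1.729e-19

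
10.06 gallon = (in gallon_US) 10.06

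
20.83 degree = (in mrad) 363.6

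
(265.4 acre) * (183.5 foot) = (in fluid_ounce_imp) 2.114e+12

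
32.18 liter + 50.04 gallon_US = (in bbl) 1.394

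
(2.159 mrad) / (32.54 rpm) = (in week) 1.048e-09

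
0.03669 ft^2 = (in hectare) 3.409e-07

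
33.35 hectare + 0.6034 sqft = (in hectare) 33.35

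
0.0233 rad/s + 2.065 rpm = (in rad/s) 0.2395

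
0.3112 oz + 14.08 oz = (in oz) 14.39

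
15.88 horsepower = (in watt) 1.184e+04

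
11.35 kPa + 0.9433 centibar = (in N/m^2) 1.229e+04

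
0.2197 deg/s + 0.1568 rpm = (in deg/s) 1.16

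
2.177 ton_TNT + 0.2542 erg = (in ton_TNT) 2.177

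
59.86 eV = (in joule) 9.591e-18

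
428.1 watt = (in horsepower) 0.5741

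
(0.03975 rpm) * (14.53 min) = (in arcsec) 7.485e+05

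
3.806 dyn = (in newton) 3.806e-05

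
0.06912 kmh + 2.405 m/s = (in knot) 4.712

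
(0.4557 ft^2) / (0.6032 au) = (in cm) 4.692e-11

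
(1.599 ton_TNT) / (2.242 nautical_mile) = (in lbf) 3.622e+05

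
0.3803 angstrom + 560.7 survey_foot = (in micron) 1.709e+08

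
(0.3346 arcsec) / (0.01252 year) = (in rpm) 3.923e-11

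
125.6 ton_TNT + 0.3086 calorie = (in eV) 3.28e+30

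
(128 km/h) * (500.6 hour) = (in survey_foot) 2.102e+08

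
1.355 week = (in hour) 227.6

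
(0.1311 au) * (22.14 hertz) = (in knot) 8.44e+11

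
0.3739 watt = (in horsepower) 0.0005014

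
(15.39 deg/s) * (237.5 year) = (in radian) 2.012e+09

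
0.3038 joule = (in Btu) 0.0002879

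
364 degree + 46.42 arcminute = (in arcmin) 2.189e+04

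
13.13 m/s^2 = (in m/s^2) 13.13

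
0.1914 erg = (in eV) 1.195e+11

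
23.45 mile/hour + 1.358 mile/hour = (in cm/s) 1109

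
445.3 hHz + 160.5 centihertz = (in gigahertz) 4.453e-05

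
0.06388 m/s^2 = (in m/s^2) 0.06388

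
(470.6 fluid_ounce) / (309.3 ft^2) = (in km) 4.843e-07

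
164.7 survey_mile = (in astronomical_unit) 1.772e-06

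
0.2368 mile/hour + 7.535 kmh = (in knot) 4.274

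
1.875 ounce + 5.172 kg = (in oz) 184.3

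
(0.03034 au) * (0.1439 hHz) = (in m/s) 6.531e+10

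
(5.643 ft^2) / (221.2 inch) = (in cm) 9.331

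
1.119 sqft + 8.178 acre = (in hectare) 3.31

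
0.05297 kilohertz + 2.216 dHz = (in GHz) 5.319e-08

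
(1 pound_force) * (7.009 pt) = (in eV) 6.865e+16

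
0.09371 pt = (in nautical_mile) 1.785e-08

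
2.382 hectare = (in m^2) 2.382e+04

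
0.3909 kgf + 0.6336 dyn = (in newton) 3.833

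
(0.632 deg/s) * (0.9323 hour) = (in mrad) 3.702e+04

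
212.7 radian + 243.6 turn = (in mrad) 1.743e+06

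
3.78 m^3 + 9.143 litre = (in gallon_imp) 833.5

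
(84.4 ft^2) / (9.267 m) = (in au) 5.656e-12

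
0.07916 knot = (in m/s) 0.04072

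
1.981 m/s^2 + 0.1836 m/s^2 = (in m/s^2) 2.165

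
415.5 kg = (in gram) 4.155e+05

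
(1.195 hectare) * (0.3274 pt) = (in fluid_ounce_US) 4.667e+04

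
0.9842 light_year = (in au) 6.224e+04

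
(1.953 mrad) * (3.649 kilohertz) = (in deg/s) 408.3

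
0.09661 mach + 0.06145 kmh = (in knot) 63.98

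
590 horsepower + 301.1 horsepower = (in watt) 6.645e+05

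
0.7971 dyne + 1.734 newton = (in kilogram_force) 0.1768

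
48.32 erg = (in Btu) 4.58e-09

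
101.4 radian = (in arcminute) 3.486e+05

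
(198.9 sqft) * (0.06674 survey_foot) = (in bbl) 2.364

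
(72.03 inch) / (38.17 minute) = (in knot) 0.001553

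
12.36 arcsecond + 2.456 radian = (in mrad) 2456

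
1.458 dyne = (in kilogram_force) 1.487e-06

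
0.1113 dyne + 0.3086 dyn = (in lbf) 9.44e-07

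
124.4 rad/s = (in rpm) 1188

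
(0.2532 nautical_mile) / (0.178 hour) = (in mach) 0.002149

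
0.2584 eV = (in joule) 4.14e-20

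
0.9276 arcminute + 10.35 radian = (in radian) 10.35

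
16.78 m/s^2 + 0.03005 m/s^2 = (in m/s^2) 16.81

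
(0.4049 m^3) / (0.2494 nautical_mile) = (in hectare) 8.766e-08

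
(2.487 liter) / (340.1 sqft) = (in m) 7.871e-05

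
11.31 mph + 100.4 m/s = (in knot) 205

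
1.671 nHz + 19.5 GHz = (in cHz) 1.95e+12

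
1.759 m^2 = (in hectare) 0.0001759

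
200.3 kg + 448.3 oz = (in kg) 213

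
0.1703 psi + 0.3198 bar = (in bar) 0.3315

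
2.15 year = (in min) 1.13e+06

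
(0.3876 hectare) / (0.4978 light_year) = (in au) 5.501e-24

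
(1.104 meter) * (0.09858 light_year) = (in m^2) 1.03e+15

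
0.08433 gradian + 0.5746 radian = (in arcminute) 1980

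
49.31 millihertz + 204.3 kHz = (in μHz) 2.043e+11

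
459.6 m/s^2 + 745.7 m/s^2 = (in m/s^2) 1205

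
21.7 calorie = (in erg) 9.079e+08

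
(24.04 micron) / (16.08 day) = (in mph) 3.871e-11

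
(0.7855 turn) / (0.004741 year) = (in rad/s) 3.301e-05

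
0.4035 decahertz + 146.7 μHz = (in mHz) 4035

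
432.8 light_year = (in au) 2.737e+07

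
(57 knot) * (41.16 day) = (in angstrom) 1.043e+18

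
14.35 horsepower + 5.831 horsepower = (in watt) 1.505e+04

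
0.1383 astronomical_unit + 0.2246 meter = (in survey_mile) 1.286e+07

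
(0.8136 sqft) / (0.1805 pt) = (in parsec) 3.847e-14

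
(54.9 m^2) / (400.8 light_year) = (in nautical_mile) 7.818e-21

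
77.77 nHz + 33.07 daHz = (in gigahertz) 3.307e-07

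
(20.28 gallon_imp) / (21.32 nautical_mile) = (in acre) 5.77e-10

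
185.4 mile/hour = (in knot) 161.1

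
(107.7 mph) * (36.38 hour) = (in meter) 6.306e+06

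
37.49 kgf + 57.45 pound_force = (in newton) 623.2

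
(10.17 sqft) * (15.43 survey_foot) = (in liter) 4444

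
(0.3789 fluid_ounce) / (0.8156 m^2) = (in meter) 1.374e-05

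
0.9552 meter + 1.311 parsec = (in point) 1.147e+20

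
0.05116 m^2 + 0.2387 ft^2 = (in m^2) 0.07334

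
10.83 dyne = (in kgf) 1.104e-05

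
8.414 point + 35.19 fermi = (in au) 1.984e-14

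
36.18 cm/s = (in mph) 0.8093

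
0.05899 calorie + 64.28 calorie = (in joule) 269.2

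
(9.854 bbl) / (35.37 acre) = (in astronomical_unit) 7.316e-17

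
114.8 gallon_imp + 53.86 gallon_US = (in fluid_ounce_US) 2.454e+04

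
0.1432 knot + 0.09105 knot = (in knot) 0.2343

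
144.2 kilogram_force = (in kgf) 144.2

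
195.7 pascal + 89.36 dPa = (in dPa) 2046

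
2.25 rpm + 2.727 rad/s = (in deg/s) 169.7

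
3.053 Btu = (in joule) 3221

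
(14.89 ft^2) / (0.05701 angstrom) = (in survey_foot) 7.961e+11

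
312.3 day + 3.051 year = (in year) 3.907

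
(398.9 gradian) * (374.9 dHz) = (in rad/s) 234.9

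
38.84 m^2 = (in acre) 0.009598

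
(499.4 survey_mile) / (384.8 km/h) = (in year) 0.0002384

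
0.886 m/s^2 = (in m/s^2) 0.886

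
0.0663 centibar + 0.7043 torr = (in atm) 0.001581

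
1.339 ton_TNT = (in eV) 3.497e+28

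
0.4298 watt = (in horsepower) 0.0005764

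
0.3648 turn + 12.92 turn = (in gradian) 5314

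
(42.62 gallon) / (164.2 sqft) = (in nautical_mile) 5.711e-06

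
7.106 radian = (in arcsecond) 1.466e+06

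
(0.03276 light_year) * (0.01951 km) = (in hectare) 6.047e+11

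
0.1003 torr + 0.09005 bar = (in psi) 1.308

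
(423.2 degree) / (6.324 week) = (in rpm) 1.844e-05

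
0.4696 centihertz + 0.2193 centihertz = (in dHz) 0.06889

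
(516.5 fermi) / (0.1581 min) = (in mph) 1.218e-13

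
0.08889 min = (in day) 6.173e-05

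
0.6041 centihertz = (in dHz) 0.06041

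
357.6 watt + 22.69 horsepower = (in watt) 1.728e+04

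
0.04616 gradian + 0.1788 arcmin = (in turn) 0.0001237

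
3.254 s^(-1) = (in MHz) 3.254e-06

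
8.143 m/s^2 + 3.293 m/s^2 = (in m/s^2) 11.44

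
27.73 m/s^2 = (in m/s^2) 27.73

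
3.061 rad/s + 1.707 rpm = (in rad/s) 3.24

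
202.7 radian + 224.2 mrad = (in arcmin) 6.976e+05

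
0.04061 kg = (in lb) 0.08953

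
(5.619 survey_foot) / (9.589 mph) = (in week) 6.606e-07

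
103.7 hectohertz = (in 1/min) 6.222e+05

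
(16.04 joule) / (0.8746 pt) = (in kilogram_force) 5301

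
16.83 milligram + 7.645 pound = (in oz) 122.3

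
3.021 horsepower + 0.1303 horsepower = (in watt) 2350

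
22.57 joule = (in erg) 2.257e+08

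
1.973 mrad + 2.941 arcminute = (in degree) 0.1621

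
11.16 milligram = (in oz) 0.0003937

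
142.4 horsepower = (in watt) 1.062e+05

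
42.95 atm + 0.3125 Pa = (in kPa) 4352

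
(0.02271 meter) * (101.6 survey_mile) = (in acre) 0.9176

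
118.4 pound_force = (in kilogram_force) 53.71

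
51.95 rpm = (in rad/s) 5.44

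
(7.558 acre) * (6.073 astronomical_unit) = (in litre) 2.779e+19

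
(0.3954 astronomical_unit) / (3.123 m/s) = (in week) 3.132e+04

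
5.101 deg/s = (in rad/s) 0.08903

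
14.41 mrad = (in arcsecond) 2972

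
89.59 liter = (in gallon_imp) 19.71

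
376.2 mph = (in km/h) 605.4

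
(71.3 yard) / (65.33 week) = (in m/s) 1.65e-06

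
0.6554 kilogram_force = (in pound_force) 1.445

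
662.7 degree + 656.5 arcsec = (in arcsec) 2.386e+06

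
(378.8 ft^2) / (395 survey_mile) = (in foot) 0.0001816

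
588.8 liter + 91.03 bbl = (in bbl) 94.73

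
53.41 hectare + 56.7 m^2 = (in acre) 132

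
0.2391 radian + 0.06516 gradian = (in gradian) 15.29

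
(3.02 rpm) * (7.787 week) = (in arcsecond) 3.072e+11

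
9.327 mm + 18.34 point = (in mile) 9.816e-06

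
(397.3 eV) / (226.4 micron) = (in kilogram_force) 2.867e-14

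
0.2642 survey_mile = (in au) 2.842e-09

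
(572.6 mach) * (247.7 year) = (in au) 1.018e+04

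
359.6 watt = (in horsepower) 0.4822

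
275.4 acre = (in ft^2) 1.2e+07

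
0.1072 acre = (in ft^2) 4670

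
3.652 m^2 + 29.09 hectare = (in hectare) 29.09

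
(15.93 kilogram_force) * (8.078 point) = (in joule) 0.4452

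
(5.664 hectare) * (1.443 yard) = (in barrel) 4.701e+05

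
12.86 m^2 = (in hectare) 0.001286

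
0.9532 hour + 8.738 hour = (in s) 3.489e+04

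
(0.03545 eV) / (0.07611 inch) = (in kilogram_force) 2.996e-19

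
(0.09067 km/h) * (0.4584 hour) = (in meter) 41.56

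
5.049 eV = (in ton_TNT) 1.933e-28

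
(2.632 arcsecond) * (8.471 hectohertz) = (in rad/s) 0.01081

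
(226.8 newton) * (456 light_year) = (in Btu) 9.274e+17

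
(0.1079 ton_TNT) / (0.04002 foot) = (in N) 3.701e+10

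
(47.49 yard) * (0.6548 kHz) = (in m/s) 2.843e+04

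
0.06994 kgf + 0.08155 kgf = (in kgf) 0.1515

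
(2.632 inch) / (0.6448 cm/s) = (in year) 3.288e-07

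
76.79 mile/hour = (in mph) 76.79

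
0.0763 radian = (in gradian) 4.857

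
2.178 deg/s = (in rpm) 0.363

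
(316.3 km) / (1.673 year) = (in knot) 0.01165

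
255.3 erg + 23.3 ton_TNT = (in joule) 9.749e+10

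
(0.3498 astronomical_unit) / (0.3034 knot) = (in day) 3.88e+06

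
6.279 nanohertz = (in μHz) 0.006279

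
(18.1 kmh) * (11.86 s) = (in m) 59.63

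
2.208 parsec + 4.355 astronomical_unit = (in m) 6.813e+16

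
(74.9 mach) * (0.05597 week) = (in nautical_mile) 4.661e+05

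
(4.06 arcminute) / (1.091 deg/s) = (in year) 1.967e-09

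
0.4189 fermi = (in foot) 1.374e-15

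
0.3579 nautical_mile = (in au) 4.431e-09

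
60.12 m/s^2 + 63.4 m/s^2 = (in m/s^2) 123.5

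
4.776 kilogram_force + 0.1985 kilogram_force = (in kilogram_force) 4.974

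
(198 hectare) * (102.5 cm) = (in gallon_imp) 4.464e+08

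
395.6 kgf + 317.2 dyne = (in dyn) 3.88e+08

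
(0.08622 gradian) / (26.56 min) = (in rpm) 8.116e-06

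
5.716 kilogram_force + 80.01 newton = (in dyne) 1.361e+07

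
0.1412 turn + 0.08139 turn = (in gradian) 89.04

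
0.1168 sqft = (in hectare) 1.085e-06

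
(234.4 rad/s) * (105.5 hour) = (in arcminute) 3.06e+11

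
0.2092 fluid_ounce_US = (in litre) 0.006187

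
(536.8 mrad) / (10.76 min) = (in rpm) 0.00794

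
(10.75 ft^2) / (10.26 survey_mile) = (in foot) 0.0001984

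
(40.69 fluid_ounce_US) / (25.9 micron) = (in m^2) 46.46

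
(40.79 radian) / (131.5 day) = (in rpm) 3.428e-05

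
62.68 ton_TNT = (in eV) 1.637e+30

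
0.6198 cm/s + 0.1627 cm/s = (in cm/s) 0.7825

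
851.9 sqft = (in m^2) 79.14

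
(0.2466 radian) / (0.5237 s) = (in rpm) 4.497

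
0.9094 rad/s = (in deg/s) 52.1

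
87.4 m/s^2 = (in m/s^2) 87.4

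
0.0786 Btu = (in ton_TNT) 1.982e-08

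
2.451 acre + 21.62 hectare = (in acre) 55.88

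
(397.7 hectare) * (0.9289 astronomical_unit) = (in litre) 5.526e+20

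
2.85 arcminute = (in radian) 0.000829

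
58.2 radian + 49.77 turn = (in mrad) 3.709e+05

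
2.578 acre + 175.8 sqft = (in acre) 2.582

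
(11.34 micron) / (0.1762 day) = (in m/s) 7.449e-10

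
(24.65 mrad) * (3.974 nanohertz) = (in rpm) 9.354e-10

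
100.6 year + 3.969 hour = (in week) 5246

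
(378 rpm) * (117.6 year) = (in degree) 8.411e+12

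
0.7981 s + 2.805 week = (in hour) 471.2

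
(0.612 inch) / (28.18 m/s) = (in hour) 1.532e-07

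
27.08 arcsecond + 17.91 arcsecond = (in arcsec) 44.99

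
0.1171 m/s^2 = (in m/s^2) 0.1171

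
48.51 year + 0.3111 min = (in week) 2529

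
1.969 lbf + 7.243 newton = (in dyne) 1.6e+06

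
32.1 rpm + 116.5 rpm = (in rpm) 148.6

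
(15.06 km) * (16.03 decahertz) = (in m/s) 2.414e+06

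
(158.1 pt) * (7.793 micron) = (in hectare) 4.346e-11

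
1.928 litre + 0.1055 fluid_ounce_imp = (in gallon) 0.5101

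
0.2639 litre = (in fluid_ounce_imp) 9.288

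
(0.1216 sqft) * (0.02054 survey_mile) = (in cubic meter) 0.3734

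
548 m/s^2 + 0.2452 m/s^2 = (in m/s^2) 548.2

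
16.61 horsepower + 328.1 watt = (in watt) 1.271e+04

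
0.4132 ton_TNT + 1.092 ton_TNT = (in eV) 3.931e+28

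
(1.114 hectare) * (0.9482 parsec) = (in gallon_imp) 7.17e+22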